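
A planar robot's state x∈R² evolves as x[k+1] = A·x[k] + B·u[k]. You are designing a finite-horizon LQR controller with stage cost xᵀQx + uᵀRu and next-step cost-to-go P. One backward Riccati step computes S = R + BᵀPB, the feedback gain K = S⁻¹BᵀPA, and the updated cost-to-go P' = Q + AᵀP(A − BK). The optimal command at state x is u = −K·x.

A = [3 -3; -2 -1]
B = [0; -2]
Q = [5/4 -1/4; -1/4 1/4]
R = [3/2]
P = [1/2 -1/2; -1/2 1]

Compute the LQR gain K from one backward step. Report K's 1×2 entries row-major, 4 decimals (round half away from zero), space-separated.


1.2727 -0.1818

BᵀP = [1.0000 -2.0000]
S = R + BᵀPB = [3/2] + [4.0000] = [5.5000]
BᵀPA = [7.0000 -1.0000]
K = S⁻¹·BᵀPA = [1.2727 -0.1818]
A−BK = [3.0000 -3.0000; 0.5455 -1.3636]
AᵀP(A−BK) = [5.5909 -2.7273; -2.7273 2.3182]
P' = Q + AᵀP(A−BK) = [6.8409 -2.9773; -2.9773 2.5682]
tr(P') = 9.4091


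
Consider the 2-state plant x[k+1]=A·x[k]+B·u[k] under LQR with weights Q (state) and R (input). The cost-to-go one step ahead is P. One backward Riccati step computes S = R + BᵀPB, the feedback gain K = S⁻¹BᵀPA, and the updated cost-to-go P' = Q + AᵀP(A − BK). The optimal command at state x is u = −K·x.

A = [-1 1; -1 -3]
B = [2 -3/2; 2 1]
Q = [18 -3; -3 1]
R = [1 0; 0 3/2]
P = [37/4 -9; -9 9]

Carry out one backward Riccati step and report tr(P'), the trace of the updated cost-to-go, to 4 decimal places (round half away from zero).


BᵀP = [0.5000 0.0000; -22.8750 22.5000]
S = R + BᵀPB = [1 0; 0 3/2] + [1.0000 -0.7500; -0.7500 56.8125] = [2.0000 -0.7500; -0.7500 58.3125]
BᵀPA = [-0.5000 0.5000; 0.3750 -90.3750]
K = S⁻¹·BᵀPA = [-0.2488 -0.3328; 0.0032 -1.5541]
A−BK = [-0.4976 -0.6656; -0.5057 -0.7803]
AᵀP(A−BK) = [0.1244 0.1664; 0.1664 3.9628]
P' = Q + AᵀP(A−BK) = [18.1244 -2.8336; -2.8336 4.9628]
tr(P') = 23.0872

23.0872


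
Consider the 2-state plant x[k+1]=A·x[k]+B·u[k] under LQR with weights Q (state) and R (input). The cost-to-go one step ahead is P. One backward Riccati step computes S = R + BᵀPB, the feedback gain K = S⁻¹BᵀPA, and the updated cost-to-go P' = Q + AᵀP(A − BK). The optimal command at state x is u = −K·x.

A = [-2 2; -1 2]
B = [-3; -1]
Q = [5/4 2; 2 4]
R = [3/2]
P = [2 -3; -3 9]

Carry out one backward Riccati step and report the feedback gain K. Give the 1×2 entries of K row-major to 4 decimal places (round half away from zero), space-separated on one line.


0.5714 -0.5714

BᵀP = [-3.0000 0.0000]
S = R + BᵀPB = [3/2] + [9.0000] = [10.5000]
BᵀPA = [6.0000 -6.0000]
K = S⁻¹·BᵀPA = [0.5714 -0.5714]
A−BK = [-0.2857 0.2857; -0.4286 1.4286]
AᵀP(A−BK) = [1.5714 -4.5714; -4.5714 16.5714]
P' = Q + AᵀP(A−BK) = [2.8214 -2.5714; -2.5714 20.5714]
tr(P') = 23.3929


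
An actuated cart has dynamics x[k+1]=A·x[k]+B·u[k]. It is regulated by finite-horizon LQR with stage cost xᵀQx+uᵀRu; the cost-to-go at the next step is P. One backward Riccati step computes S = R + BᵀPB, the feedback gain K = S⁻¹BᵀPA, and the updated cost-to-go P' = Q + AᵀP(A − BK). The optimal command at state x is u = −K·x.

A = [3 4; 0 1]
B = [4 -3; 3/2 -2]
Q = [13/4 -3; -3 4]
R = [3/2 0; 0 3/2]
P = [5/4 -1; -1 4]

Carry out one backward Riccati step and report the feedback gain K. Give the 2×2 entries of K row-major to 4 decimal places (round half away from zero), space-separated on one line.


BᵀP = [3.5000 2.0000; -1.7500 -5.0000]
S = R + BᵀPB = [3/2 0; 0 3/2] + [17.0000 -14.5000; -14.5000 15.2500] = [18.5000 -14.5000; -14.5000 16.7500]
BᵀPA = [10.5000 16.0000; -5.2500 -12.0000]
K = S⁻¹·BᵀPA = [1.0013 0.9435; 0.5533 0.1004]
A−BK = [0.6550 0.5270; -0.3952 -0.2146]
AᵀP(A−BK) = [3.6418 2.6198; 2.6198 2.1079]
P' = Q + AᵀP(A−BK) = [6.8918 -0.3802; -0.3802 6.1079]
tr(P') = 12.9997

1.0013 0.9435 0.5533 0.1004


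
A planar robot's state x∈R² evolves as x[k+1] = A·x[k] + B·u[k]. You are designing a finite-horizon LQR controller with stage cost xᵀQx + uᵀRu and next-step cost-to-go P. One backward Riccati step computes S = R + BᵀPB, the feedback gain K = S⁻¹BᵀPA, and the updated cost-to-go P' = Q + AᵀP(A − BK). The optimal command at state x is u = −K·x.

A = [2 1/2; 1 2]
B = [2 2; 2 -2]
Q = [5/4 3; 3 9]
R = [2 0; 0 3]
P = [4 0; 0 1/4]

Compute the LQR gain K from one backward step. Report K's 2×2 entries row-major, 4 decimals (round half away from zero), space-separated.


BᵀP = [8.0000 0.5000; 8.0000 -0.5000]
S = R + BᵀPB = [2 0; 0 3] + [17.0000 15.0000; 15.0000 17.0000] = [19.0000 15.0000; 15.0000 20.0000]
BᵀPA = [16.5000 5.0000; 15.5000 3.0000]
K = S⁻¹·BᵀPA = [0.6290 0.3548; 0.3032 -0.1161]
A−BK = [0.1355 0.0226; 0.3484 1.0581]
AᵀP(A−BK) = [1.1710 0.4452; 0.4452 0.5742]
P' = Q + AᵀP(A−BK) = [2.4210 3.4452; 3.4452 9.5742]
tr(P') = 11.9952

0.6290 0.3548 0.3032 -0.1161


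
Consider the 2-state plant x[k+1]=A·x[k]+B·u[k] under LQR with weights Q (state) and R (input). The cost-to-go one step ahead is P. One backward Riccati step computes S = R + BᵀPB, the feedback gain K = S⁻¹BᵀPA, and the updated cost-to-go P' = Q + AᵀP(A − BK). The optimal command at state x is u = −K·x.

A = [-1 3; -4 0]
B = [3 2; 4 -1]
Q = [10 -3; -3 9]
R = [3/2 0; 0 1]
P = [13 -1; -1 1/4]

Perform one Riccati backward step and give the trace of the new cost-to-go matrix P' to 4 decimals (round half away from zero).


BᵀP = [35.0000 -2.0000; 27.0000 -2.2500]
S = R + BᵀPB = [3/2 0; 0 1] + [97.0000 72.0000; 72.0000 56.2500] = [98.5000 72.0000; 72.0000 57.2500]
BᵀPA = [-27.0000 105.0000; -18.0000 81.0000]
K = S⁻¹·BᵀPA = [-0.5488 0.3938; 0.3757 0.9195]
A−BK = [-0.1052 -0.0206; -1.4293 -0.6559]
AᵀP(A−BK) = [0.9467 0.1854; 0.1854 1.1642]
P' = Q + AᵀP(A−BK) = [10.9467 -2.8146; -2.8146 10.1642]
tr(P') = 21.1110

21.1110


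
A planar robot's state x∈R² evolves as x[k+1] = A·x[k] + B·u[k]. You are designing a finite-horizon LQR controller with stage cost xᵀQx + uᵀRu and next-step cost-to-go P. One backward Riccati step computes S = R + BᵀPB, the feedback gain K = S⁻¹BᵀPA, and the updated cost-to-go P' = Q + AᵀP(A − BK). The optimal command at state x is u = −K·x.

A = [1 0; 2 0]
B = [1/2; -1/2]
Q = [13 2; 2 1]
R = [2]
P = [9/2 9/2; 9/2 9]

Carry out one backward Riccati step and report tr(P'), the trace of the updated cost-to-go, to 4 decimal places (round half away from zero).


66.0200

BᵀP = [0.0000 -2.2500]
S = R + BᵀPB = [2] + [1.1250] = [3.1250]
BᵀPA = [-4.5000 0.0000]
K = S⁻¹·BᵀPA = [-1.4400 0.0000]
A−BK = [1.7200 0.0000; 1.2800 0.0000]
AᵀP(A−BK) = [52.0200 0.0000; 0.0000 0.0000]
P' = Q + AᵀP(A−BK) = [65.0200 2.0000; 2.0000 1.0000]
tr(P') = 66.0200


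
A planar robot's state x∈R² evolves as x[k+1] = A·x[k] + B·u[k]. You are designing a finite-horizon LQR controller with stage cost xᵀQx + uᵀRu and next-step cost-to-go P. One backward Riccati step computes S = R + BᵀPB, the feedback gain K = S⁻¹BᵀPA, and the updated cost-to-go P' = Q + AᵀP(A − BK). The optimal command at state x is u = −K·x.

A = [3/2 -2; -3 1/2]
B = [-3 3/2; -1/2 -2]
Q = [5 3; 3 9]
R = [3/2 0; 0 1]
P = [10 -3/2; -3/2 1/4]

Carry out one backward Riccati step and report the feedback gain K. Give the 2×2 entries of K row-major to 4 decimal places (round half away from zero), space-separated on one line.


-0.3700 0.4495 0.4710 -0.4095

BᵀP = [-29.2500 4.3750; 18.0000 -2.7500]
S = R + BᵀPB = [3/2 0; 0 1] + [85.5625 -52.6250; -52.6250 32.5000] = [87.0625 -52.6250; -52.6250 33.5000]
BᵀPA = [-57.0000 60.6875; 35.2500 -37.3750]
K = S⁻¹·BᵀPA = [-0.3700 0.4495; 0.4710 -0.4095]
A−BK = [-0.3165 -0.0372; -2.2431 -0.0943]
AᵀP(A−BK) = [0.5569 -0.4417; -0.4417 0.4763]
P' = Q + AᵀP(A−BK) = [5.5569 2.5583; 2.5583 9.4763]
tr(P') = 15.0333


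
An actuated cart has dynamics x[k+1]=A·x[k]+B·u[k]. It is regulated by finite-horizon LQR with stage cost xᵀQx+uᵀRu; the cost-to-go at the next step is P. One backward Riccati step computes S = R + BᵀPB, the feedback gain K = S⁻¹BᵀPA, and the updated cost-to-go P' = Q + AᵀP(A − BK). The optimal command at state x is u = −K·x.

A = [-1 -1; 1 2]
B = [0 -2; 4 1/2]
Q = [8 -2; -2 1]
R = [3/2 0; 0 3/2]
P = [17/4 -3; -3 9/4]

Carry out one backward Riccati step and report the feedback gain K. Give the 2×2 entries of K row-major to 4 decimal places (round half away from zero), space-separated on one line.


BᵀP = [-12.0000 9.0000; -10.0000 7.1250]
S = R + BᵀPB = [3/2 0; 0 3/2] + [36.0000 28.5000; 28.5000 23.5625] = [37.5000 28.5000; 28.5000 25.0625]
BᵀPA = [21.0000 30.0000; 17.1250 24.2500]
K = S⁻¹·BᵀPA = [0.2998 0.4761; 0.3424 0.4262]
A−BK = [-0.3152 -0.1477; -0.3703 -0.1176]
AᵀP(A−BK) = [0.3411 0.4535; 0.4535 0.6321]
P' = Q + AᵀP(A−BK) = [8.3411 -1.5465; -1.5465 1.6321]
tr(P') = 9.9732

0.2998 0.4761 0.3424 0.4262


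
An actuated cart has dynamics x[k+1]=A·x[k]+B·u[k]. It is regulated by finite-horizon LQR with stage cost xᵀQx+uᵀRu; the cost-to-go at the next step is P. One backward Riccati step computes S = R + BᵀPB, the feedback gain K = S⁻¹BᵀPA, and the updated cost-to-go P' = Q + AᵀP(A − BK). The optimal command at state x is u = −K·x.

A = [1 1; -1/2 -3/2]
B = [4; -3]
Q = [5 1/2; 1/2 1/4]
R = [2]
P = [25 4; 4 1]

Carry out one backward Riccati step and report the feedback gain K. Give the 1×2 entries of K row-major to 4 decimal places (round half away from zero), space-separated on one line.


BᵀP = [88.0000 13.0000]
S = R + BᵀPB = [2] + [313.0000] = [315.0000]
BᵀPA = [81.5000 68.5000]
K = S⁻¹·BᵀPA = [0.2587 0.2175]
A−BK = [-0.0349 0.1302; 0.2762 -0.8476]
AᵀP(A−BK) = [0.1635 0.0270; 0.0270 0.3540]
P' = Q + AᵀP(A−BK) = [5.1635 0.5270; 0.5270 0.6040]
tr(P') = 5.7675

0.2587 0.2175


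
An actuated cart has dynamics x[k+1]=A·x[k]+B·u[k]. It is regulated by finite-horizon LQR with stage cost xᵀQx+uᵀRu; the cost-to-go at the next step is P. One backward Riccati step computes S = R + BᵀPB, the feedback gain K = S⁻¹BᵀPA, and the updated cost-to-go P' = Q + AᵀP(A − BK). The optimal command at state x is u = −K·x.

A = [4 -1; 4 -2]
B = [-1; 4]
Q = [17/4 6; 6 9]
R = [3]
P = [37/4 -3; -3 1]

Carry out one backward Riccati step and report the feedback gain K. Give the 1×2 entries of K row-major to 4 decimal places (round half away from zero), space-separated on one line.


BᵀP = [-21.2500 7.0000]
S = R + BᵀPB = [3] + [49.2500] = [52.2500]
BᵀPA = [-57.0000 7.2500]
K = S⁻¹·BᵀPA = [-1.0909 0.1388]
A−BK = [2.9091 -0.8612; 8.3636 -2.5550]
AᵀP(A−BK) = [5.8182 -1.0909; -1.0909 0.2440]
P' = Q + AᵀP(A−BK) = [10.0682 4.9091; 4.9091 9.2440]
tr(P') = 19.3122

-1.0909 0.1388


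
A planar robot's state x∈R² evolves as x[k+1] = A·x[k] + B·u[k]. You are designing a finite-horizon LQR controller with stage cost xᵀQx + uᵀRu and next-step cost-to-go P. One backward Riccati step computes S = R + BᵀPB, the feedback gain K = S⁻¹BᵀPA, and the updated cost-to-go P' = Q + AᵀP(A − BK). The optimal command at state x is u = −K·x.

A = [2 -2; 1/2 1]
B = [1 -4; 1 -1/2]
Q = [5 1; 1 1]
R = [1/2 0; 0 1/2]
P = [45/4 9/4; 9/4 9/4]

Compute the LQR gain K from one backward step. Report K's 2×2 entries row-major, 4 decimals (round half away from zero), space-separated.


BᵀP = [13.5000 4.5000; -46.1250 -10.1250]
S = R + BᵀPB = [1/2 0; 0 1/2] + [18.0000 -56.2500; -56.2500 189.5625] = [18.5000 -56.2500; -56.2500 190.0625]
BᵀPA = [29.2500 -22.5000; -97.3125 82.1250]
K = S⁻¹·BᵀPA = [0.2428 0.9745; -0.4401 0.7205]
A−BK = [-0.0034 -0.0925; 0.0371 0.3857]
AᵀP(A−BK) = [0.1290 -0.0152; -0.0152 1.0049]
P' = Q + AᵀP(A−BK) = [5.1290 0.9848; 0.9848 2.0049]
tr(P') = 7.1339

0.2428 0.9745 -0.4401 0.7205


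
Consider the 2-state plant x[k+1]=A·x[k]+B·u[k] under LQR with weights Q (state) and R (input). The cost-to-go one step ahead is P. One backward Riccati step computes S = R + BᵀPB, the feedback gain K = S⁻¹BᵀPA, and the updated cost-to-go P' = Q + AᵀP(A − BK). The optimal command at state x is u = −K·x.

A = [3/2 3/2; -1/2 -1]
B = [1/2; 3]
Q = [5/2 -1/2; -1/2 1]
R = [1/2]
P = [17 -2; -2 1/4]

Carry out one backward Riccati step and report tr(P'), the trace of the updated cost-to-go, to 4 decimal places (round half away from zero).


BᵀP = [2.5000 -0.2500]
S = R + BᵀPB = [1/2] + [0.5000] = [1.0000]
BᵀPA = [3.8750 4.0000]
K = S⁻¹·BᵀPA = [3.8750 4.0000]
A−BK = [-0.4375 -0.5000; -12.1250 -13.0000]
AᵀP(A−BK) = [26.2969 27.3750; 27.3750 28.5000]
P' = Q + AᵀP(A−BK) = [28.7969 26.8750; 26.8750 29.5000]
tr(P') = 58.2969

58.2969


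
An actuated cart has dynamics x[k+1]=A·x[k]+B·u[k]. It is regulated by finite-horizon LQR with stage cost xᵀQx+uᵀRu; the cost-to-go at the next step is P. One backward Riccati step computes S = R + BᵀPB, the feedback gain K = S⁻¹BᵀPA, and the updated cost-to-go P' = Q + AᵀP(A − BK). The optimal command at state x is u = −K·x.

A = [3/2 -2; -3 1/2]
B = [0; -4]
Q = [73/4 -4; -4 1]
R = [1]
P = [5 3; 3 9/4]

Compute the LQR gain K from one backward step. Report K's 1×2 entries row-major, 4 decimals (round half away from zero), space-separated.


BᵀP = [-12.0000 -9.0000]
S = R + BᵀPB = [1] + [36.0000] = [37.0000]
BᵀPA = [9.0000 19.5000]
K = S⁻¹·BᵀPA = [0.2432 0.5270]
A−BK = [1.5000 -2.0000; -2.0270 2.6081]
AᵀP(A−BK) = [2.3108 -2.8682; -2.8682 4.2855]
P' = Q + AᵀP(A−BK) = [20.5608 -6.8682; -6.8682 5.2855]
tr(P') = 25.8463

0.2432 0.5270


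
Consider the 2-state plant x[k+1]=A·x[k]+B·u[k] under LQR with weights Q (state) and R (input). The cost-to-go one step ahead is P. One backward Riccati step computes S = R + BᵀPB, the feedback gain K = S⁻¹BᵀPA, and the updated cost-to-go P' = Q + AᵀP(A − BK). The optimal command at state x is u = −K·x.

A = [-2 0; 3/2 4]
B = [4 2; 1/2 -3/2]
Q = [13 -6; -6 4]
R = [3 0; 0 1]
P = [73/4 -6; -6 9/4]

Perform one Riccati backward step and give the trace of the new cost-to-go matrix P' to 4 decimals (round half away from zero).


20.4419

BᵀP = [70.0000 -22.8750; 45.5000 -15.3750]
S = R + BᵀPB = [3 0; 0 1] + [268.5625 174.3125; 174.3125 114.0625] = [271.5625 174.3125; 174.3125 115.0625]
BᵀPA = [-174.3125 -91.5000; -114.0625 -61.5000]
K = S⁻¹·BᵀPA = [-0.2023 0.2228; -0.6849 -0.8720]
A−BK = [0.1788 0.8529; 0.5738 2.5806]
AᵀP(A−BK) = [0.6849 0.8720; 0.8720 2.7570]
P' = Q + AᵀP(A−BK) = [13.6849 -5.1280; -5.1280 6.7570]
tr(P') = 20.4419


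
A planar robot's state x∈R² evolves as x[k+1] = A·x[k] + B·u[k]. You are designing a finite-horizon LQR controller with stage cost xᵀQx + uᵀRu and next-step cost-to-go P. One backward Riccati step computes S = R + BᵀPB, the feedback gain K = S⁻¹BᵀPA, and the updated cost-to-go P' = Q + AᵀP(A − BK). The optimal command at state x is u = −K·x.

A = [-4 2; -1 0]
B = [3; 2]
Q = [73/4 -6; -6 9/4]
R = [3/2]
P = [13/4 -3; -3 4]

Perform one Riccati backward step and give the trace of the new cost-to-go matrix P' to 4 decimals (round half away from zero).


42.0349

BᵀP = [3.7500 -1.0000]
S = R + BᵀPB = [3/2] + [9.2500] = [10.7500]
BᵀPA = [-14.0000 7.5000]
K = S⁻¹·BᵀPA = [-1.3023 0.6977]
A−BK = [-0.0930 -0.0930; 1.6047 -1.3953]
AᵀP(A−BK) = [13.7674 -10.2326; -10.2326 7.7674]
P' = Q + AᵀP(A−BK) = [32.0174 -16.2326; -16.2326 10.0174]
tr(P') = 42.0349


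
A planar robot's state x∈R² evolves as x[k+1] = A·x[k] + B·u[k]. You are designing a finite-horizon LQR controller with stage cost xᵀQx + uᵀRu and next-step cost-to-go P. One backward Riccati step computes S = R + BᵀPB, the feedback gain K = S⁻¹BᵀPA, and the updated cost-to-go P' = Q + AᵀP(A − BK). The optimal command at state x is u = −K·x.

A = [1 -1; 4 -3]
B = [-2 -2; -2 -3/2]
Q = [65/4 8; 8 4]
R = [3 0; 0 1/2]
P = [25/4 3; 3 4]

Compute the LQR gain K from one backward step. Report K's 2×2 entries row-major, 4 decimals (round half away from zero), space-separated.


BᵀP = [-18.5000 -14.0000; -17.0000 -12.0000]
S = R + BᵀPB = [3 0; 0 1/2] + [65.0000 58.0000; 58.0000 52.0000] = [68.0000 58.0000; 58.0000 52.5000]
BᵀPA = [-74.5000 60.5000; -65.0000 53.0000]
K = S⁻¹·BᵀPA = [-0.6857 0.4964; -0.4806 0.4612]
A−BK = [-1.3325 0.9150; 1.9078 -1.3155]
AᵀP(A−BK) = [11.9290 -8.2955; -8.2955 5.7785]
P' = Q + AᵀP(A−BK) = [28.1790 -0.2955; -0.2955 9.7785]
tr(P') = 37.9575

-0.6857 0.4964 -0.4806 0.4612


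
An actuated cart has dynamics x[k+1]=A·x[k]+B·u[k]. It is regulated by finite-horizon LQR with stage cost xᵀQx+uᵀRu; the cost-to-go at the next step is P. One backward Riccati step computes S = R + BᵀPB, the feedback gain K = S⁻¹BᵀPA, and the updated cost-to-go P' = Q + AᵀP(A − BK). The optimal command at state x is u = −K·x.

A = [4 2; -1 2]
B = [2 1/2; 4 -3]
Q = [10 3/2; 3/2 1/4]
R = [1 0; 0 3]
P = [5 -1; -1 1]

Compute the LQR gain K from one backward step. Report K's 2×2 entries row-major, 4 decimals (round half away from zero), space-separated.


1.3062 0.8187 1.8104 0.3973

BᵀP = [6.0000 2.0000; 5.5000 -3.5000]
S = R + BᵀPB = [1 0; 0 3] + [20.0000 -3.0000; -3.0000 13.2500] = [21.0000 -3.0000; -3.0000 16.2500]
BᵀPA = [22.0000 16.0000; 25.5000 4.0000]
K = S⁻¹·BᵀPA = [1.3062 0.8187; 1.8104 0.3973]
A−BK = [0.4823 0.1640; -0.7938 -0.0828]
AᵀP(A−BK) = [14.0978 3.8585; 3.8585 1.3123]
P' = Q + AᵀP(A−BK) = [24.0978 5.3585; 5.3585 1.5623]
tr(P') = 25.6601


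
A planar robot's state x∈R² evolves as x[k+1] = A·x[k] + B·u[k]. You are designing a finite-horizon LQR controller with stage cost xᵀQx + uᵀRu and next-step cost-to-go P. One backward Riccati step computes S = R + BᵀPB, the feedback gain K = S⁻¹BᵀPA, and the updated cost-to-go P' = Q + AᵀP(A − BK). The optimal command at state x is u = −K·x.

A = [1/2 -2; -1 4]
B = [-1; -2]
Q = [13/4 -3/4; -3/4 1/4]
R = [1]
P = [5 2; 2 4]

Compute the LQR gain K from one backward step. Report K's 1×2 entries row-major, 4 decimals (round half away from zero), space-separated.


0.1833 -0.7333

BᵀP = [-9.0000 -10.0000]
S = R + BᵀPB = [1] + [29.0000] = [30.0000]
BᵀPA = [5.5000 -22.0000]
K = S⁻¹·BᵀPA = [0.1833 -0.7333]
A−BK = [0.6833 -2.7333; -0.6333 2.5333]
AᵀP(A−BK) = [2.2417 -8.9667; -8.9667 35.8667]
P' = Q + AᵀP(A−BK) = [5.4917 -9.7167; -9.7167 36.1167]
tr(P') = 41.6083


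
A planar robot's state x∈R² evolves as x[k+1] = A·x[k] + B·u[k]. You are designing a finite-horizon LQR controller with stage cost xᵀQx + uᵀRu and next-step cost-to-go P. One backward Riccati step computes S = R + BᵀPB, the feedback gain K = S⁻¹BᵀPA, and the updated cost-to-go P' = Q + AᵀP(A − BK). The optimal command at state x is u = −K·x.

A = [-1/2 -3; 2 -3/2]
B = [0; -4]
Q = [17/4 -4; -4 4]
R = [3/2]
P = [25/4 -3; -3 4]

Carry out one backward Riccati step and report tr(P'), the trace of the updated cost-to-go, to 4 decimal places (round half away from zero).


45.8182

BᵀP = [12.0000 -16.0000]
S = R + BᵀPB = [3/2] + [64.0000] = [65.5000]
BᵀPA = [-38.0000 -12.0000]
K = S⁻¹·BᵀPA = [-0.5802 -0.1832]
A−BK = [-0.5000 -3.0000; -0.3206 -2.2328]
AᵀP(A−BK) = [1.5167 6.1632; 6.1632 36.0515]
P' = Q + AᵀP(A−BK) = [5.7667 2.1632; 2.1632 40.0515]
tr(P') = 45.8182


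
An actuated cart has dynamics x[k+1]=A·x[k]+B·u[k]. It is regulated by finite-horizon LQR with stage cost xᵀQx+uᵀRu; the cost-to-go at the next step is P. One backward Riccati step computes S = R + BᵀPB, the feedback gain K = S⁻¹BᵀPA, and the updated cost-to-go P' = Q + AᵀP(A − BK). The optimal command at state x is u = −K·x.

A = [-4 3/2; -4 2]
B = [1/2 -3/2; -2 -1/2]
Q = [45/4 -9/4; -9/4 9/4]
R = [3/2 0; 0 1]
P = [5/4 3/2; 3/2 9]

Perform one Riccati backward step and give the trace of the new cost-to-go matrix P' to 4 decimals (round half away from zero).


BᵀP = [-2.3750 -17.2500; -2.6250 -6.7500]
S = R + BᵀPB = [3/2 0; 0 1] + [33.3125 12.1875; 12.1875 7.3125] = [34.8125 12.1875; 12.1875 8.3125]
BᵀPA = [78.5000 -38.0625; 37.5000 -17.4375]
K = S⁻¹·BᵀPA = [1.3881 -0.7375; 2.4761 -1.0164]
A−BK = [-0.9798 0.3441; 0.0142 0.0168]
AᵀP(A−BK) = [10.1815 -4.4890; -4.4890 2.0169]
P' = Q + AᵀP(A−BK) = [21.4315 -6.7390; -6.7390 4.2669]
tr(P') = 25.6984

25.6984


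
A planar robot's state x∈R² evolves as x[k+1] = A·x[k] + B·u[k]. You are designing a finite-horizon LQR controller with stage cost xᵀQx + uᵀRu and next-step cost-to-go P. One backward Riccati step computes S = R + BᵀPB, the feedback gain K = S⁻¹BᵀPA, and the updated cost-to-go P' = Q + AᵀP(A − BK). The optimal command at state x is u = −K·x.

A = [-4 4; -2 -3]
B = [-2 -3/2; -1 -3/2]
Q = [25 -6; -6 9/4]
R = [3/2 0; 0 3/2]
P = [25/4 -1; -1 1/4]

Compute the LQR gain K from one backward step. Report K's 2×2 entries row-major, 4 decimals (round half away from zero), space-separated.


1.3105 -1.6951 0.8675 -0.8675

BᵀP = [-11.5000 1.7500; -7.8750 1.1250]
S = R + BᵀPB = [3/2 0; 0 3/2] + [21.2500 14.6250; 14.6250 10.1250] = [22.7500 14.6250; 14.6250 11.6250]
BᵀPA = [42.5000 -51.2500; 29.2500 -34.8750]
K = S⁻¹·BᵀPA = [1.3105 -1.6951; 0.8675 -0.8675]
A−BK = [-0.0778 -0.6914; 0.6117 -5.9963]
AᵀP(A−BK) = [3.9314 -5.0853; -5.0853 9.1237]
P' = Q + AᵀP(A−BK) = [28.9314 -11.0853; -11.0853 11.3737]
tr(P') = 40.3051


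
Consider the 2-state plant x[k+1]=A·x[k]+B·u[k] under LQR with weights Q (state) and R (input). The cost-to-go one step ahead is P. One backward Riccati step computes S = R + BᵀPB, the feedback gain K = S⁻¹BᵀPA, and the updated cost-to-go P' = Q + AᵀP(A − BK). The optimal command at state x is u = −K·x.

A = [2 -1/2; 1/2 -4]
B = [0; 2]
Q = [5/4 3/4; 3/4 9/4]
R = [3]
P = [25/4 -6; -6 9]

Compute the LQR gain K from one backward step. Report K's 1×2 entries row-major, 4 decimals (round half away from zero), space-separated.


-0.3846 -1.6923

BᵀP = [-12.0000 18.0000]
S = R + BᵀPB = [3] + [36.0000] = [39.0000]
BᵀPA = [-15.0000 -66.0000]
K = S⁻¹·BᵀPA = [-0.3846 -1.6923]
A−BK = [2.0000 -0.5000; 1.2692 -0.6154]
AᵀP(A−BK) = [9.4808 -0.1346; -0.1346 9.8702]
P' = Q + AᵀP(A−BK) = [10.7308 0.6154; 0.6154 12.1202]
tr(P') = 22.8510


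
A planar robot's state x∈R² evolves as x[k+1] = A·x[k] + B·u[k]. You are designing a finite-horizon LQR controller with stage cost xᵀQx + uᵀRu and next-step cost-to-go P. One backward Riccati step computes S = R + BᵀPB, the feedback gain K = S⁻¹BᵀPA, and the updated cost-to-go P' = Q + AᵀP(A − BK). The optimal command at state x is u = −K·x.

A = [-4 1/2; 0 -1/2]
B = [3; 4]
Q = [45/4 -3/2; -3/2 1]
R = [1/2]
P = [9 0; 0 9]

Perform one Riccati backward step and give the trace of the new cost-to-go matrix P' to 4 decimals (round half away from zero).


108.9351

BᵀP = [27.0000 36.0000]
S = R + BᵀPB = [1/2] + [225.0000] = [225.5000]
BᵀPA = [-108.0000 -4.5000]
K = S⁻¹·BᵀPA = [-0.4789 -0.0200]
A−BK = [-2.5632 0.5599; 1.9157 -0.4202]
AᵀP(A−BK) = [92.2749 -20.1552; -20.1552 4.4102]
P' = Q + AᵀP(A−BK) = [103.5249 -21.6552; -21.6552 5.4102]
tr(P') = 108.9351


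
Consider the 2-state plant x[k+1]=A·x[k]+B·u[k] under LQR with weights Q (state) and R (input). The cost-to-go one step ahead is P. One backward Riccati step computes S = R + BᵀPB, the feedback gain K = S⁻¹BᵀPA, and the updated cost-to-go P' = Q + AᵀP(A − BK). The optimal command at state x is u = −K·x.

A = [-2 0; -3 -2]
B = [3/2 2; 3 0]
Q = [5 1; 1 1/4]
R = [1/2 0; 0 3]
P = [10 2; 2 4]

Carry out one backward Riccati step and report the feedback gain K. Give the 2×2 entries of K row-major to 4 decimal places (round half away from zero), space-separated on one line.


BᵀP = [21.0000 15.0000; 20.0000 4.0000]
S = R + BᵀPB = [1/2 0; 0 3] + [76.5000 42.0000; 42.0000 40.0000] = [77.0000 42.0000; 42.0000 43.0000]
BᵀPA = [-87.0000 -30.0000; -52.0000 -8.0000]
K = S⁻¹·BᵀPA = [-1.0065 -0.6167; -0.2262 0.4163]
A−BK = [-0.0378 0.0924; 0.0194 -0.1500]
AᵀP(A−BK) = [0.6729 -0.0039; -0.0039 0.8300]
P' = Q + AᵀP(A−BK) = [5.6729 0.9961; 0.9961 1.0800]
tr(P') = 6.7529

-1.0065 -0.6167 -0.2262 0.4163


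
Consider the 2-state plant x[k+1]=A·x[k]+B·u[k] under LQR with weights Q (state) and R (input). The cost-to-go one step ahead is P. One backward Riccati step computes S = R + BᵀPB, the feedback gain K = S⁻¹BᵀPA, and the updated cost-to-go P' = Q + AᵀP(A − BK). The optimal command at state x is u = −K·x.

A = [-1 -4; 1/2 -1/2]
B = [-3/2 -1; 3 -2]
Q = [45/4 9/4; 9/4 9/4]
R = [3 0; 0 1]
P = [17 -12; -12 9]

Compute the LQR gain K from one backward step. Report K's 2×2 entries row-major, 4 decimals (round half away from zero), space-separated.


BᵀP = [-61.5000 45.0000; 7.0000 -6.0000]
S = R + BᵀPB = [3 0; 0 1] + [227.2500 -28.5000; -28.5000 5.0000] = [230.2500 -28.5000; -28.5000 6.0000]
BᵀPA = [84.0000 223.5000; -10.0000 -25.0000]
K = S⁻¹·BᵀPA = [0.3847 1.1041; 0.1607 1.0777]
A−BK = [-0.2622 -1.2661; -0.3327 -1.6568]
AᵀP(A−BK) = [0.5412 1.7843; 1.7843 6.4305]
P' = Q + AᵀP(A−BK) = [11.7912 4.0343; 4.0343 8.6805]
tr(P') = 20.4717

0.3847 1.1041 0.1607 1.0777


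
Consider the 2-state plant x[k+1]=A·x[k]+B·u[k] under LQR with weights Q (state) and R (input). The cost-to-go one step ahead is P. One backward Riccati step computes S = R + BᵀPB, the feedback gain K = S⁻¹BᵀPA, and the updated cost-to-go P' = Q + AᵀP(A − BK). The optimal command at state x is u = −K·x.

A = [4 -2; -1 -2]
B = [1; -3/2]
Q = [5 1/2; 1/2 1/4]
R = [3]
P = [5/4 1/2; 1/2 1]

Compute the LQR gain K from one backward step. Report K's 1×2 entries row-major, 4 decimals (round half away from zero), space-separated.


0.6000 0.2000

BᵀP = [0.5000 -1.0000]
S = R + BᵀPB = [3] + [2.0000] = [5.0000]
BᵀPA = [3.0000 1.0000]
K = S⁻¹·BᵀPA = [0.6000 0.2000]
A−BK = [3.4000 -2.2000; -0.1000 -1.7000]
AᵀP(A−BK) = [15.2000 -11.6000; -11.6000 12.8000]
P' = Q + AᵀP(A−BK) = [20.2000 -11.1000; -11.1000 13.0500]
tr(P') = 33.2500


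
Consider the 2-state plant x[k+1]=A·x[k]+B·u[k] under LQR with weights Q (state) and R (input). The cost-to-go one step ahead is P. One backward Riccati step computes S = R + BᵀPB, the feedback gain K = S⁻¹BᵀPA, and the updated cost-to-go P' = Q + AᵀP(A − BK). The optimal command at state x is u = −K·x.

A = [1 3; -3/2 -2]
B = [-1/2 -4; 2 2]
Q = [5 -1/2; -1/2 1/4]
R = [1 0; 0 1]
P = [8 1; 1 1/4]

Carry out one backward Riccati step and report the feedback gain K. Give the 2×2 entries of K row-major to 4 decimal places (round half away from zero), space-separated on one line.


BᵀP = [-2.0000 0.0000; -30.0000 -3.5000]
S = R + BᵀPB = [1 0; 0 1] + [1.0000 8.0000; 8.0000 113.0000] = [2.0000 8.0000; 8.0000 114.0000]
BᵀPA = [-2.0000 -6.0000; -24.7500 -83.0000]
K = S⁻¹·BᵀPA = [-0.1829 -0.1220; -0.2043 -0.7195]
A−BK = [0.0915 0.0610; -0.7256 -0.3171]
AᵀP(A−BK) = [0.1410 0.1982; 0.1982 0.5488]
P' = Q + AᵀP(A−BK) = [5.1410 -0.3018; -0.3018 0.7988]
tr(P') = 5.9398

-0.1829 -0.1220 -0.2043 -0.7195


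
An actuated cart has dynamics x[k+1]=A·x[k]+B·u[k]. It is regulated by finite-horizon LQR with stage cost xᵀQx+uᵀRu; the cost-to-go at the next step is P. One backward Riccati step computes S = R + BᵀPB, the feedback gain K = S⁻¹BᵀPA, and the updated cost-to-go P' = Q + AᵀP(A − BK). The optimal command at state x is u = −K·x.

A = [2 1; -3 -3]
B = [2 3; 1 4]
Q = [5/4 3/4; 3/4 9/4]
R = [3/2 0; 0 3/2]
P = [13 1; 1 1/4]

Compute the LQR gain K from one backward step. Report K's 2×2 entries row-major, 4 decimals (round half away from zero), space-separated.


0.7274 0.4901 0.0583 -0.0895

BᵀP = [27.0000 2.2500; 43.0000 4.0000]
S = R + BᵀPB = [3/2 0; 0 3/2] + [56.2500 90.0000; 90.0000 145.0000] = [57.7500 90.0000; 90.0000 146.5000]
BᵀPA = [47.2500 20.2500; 74.0000 31.0000]
K = S⁻¹·BᵀPA = [0.7274 0.4901; 0.0583 -0.0895]
A−BK = [0.3704 0.2882; -3.9605 -3.1322]
AᵀP(A−BK) = [3.5697 2.7144; 2.7144 2.0994]
P' = Q + AᵀP(A−BK) = [4.8197 3.4644; 3.4644 4.3494]
tr(P') = 9.1691


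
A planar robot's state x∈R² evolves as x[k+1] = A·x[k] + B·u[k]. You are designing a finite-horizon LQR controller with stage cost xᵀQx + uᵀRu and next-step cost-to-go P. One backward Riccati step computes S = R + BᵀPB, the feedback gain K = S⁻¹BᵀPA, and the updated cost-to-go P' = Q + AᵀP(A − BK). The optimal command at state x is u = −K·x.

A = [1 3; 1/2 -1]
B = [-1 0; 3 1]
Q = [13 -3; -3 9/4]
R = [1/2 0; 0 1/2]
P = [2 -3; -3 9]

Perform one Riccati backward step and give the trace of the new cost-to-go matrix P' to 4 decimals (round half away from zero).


21.4708

BᵀP = [-11.0000 30.0000; -3.0000 9.0000]
S = R + BᵀPB = [1/2 0; 0 1/2] + [101.0000 30.0000; 30.0000 9.0000] = [101.5000 30.0000; 30.0000 9.5000]
BᵀPA = [4.0000 -63.0000; 1.5000 -18.0000]
K = S⁻¹·BᵀPA = [-0.1089 -0.9105; 0.5019 0.9805]
A−BK = [0.8911 2.0895; 0.3249 0.7510]
AᵀP(A−BK) = [0.9329 2.1712; 2.1712 5.2879]
P' = Q + AᵀP(A−BK) = [13.9329 -0.8288; -0.8288 7.5379]
tr(P') = 21.4708


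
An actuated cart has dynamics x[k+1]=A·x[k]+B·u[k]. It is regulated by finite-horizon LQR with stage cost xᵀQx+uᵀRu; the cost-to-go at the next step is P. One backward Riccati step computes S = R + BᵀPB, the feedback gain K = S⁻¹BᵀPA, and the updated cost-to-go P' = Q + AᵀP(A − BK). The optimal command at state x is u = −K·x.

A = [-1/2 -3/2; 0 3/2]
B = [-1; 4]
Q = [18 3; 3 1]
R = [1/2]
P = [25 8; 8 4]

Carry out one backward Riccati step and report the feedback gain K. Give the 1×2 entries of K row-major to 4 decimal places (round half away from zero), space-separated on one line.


BᵀP = [7.0000 8.0000]
S = R + BᵀPB = [1/2] + [25.0000] = [25.5000]
BᵀPA = [-3.5000 1.5000]
K = S⁻¹·BᵀPA = [-0.1373 0.0588]
A−BK = [-0.6373 -1.4412; 0.5490 1.2647]
AᵀP(A−BK) = [5.7696 12.9559; 12.9559 29.1618]
P' = Q + AᵀP(A−BK) = [23.7696 15.9559; 15.9559 30.1618]
tr(P') = 53.9314

-0.1373 0.0588


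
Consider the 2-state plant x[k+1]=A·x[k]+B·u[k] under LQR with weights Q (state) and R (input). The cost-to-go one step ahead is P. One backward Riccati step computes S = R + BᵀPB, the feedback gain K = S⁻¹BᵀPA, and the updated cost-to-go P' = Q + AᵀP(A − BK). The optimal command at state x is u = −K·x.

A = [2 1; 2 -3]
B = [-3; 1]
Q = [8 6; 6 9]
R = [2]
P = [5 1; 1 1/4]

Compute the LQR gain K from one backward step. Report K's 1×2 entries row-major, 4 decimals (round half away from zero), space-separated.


BᵀP = [-14.0000 -2.7500]
S = R + BᵀPB = [2] + [39.2500] = [41.2500]
BᵀPA = [-33.5000 -5.7500]
K = S⁻¹·BᵀPA = [-0.8121 -0.1394]
A−BK = [-0.4364 0.5818; 2.8121 -2.8606]
AᵀP(A−BK) = [1.7939 -0.1697; -0.1697 0.4485]
P' = Q + AᵀP(A−BK) = [9.7939 5.8303; 5.8303 9.4485]
tr(P') = 19.2424

-0.8121 -0.1394


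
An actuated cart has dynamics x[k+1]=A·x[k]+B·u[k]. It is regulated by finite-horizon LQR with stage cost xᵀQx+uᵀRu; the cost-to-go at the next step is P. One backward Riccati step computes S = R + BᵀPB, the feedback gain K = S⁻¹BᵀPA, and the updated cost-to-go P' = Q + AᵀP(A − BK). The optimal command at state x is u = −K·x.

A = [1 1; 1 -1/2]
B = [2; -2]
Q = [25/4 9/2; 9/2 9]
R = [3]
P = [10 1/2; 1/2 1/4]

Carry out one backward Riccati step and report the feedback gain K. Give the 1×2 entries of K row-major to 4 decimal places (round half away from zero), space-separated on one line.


BᵀP = [19.0000 0.5000]
S = R + BᵀPB = [3] + [37.0000] = [40.0000]
BᵀPA = [19.5000 18.7500]
K = S⁻¹·BᵀPA = [0.4875 0.4688]
A−BK = [0.0250 0.0625; 1.9750 0.4375]
AᵀP(A−BK) = [1.7438 0.9844; 0.9844 0.7734]
P' = Q + AᵀP(A−BK) = [7.9938 5.4844; 5.4844 9.7734]
tr(P') = 17.7672

0.4875 0.4688


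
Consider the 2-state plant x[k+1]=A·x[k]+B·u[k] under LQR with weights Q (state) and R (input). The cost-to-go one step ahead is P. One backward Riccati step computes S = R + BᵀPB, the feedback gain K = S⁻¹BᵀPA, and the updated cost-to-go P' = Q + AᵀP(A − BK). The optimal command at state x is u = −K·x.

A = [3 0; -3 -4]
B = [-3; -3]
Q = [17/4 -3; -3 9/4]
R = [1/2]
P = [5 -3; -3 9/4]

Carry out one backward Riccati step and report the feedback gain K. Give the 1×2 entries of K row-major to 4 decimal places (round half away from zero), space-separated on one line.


-2.1064 -0.7660

BᵀP = [-6.0000 2.2500]
S = R + BᵀPB = [1/2] + [11.2500] = [11.7500]
BᵀPA = [-24.7500 -9.0000]
K = S⁻¹·BᵀPA = [-2.1064 -0.7660]
A−BK = [-3.3191 -2.2979; -9.3191 -6.2979]
AᵀP(A−BK) = [67.1170 44.0426; 44.0426 29.1064]
P' = Q + AᵀP(A−BK) = [71.3670 41.0426; 41.0426 31.3564]
tr(P') = 102.7234


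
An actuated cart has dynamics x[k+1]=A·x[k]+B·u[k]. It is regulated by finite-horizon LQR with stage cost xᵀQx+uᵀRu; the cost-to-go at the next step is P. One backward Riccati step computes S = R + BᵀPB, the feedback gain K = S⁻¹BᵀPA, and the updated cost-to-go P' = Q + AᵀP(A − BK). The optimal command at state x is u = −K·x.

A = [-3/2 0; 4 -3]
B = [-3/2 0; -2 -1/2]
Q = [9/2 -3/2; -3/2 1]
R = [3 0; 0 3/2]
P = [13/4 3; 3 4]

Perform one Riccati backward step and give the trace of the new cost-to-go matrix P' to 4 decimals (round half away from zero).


BᵀP = [-10.8750 -12.5000; -1.5000 -2.0000]
S = R + BᵀPB = [3 0; 0 3/2] + [41.3125 6.2500; 6.2500 1.0000] = [44.3125 6.2500; 6.2500 2.5000]
BᵀPA = [-33.6875 37.5000; -5.7500 6.0000]
K = S⁻¹·BᵀPA = [-0.6732 0.7843; -0.6170 0.4392]
A−BK = [-2.5098 1.1765; 2.3451 -1.2118]
AᵀP(A−BK) = [9.0863 -5.5529; -5.5529 3.9529]
P' = Q + AᵀP(A−BK) = [13.5863 -7.0529; -7.0529 4.9529]
tr(P') = 18.5392

18.5392


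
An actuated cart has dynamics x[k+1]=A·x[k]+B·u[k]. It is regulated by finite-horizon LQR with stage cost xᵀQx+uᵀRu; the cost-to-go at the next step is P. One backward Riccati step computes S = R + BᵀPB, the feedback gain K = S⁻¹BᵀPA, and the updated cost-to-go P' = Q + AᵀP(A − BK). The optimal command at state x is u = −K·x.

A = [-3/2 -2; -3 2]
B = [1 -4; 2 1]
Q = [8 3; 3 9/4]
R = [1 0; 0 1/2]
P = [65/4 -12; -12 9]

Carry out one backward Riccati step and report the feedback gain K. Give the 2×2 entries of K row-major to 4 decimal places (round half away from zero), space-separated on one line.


-0.5030 0.2460 -0.1009 0.7083

BᵀP = [-7.7500 6.0000; -77.0000 57.0000]
S = R + BᵀPB = [1 0; 0 1/2] + [4.2500 37.0000; 37.0000 365.0000] = [5.2500 37.0000; 37.0000 365.5000]
BᵀPA = [-6.3750 27.5000; -55.5000 268.0000]
K = S⁻¹·BᵀPA = [-0.5030 0.2460; -0.1009 0.7083]
A−BK = [-1.4008 0.5874; -1.8932 0.7997]
AᵀP(A−BK) = [0.7544 -0.3689; -0.3689 0.4001]
P' = Q + AᵀP(A−BK) = [8.7544 2.6311; 2.6311 2.6501]
tr(P') = 11.4045


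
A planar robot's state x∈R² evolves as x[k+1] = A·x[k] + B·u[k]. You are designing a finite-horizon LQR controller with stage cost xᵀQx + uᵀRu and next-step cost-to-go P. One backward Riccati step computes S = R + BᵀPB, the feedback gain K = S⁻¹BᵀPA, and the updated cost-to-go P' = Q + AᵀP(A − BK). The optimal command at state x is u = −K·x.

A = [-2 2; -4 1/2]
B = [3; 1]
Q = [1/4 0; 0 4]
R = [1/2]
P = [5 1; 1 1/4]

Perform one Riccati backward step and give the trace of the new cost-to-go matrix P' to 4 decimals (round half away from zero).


5.3339

BᵀP = [16.0000 3.2500]
S = R + BᵀPB = [1/2] + [51.2500] = [51.7500]
BᵀPA = [-45.0000 33.6250]
K = S⁻¹·BᵀPA = [-0.8696 0.6498]
A−BK = [0.6087 0.0507; -3.1304 -0.1498]
AᵀP(A−BK) = [0.8696 -0.2609; -0.2609 0.2144]
P' = Q + AᵀP(A−BK) = [1.1196 -0.2609; -0.2609 4.2144]
tr(P') = 5.3339


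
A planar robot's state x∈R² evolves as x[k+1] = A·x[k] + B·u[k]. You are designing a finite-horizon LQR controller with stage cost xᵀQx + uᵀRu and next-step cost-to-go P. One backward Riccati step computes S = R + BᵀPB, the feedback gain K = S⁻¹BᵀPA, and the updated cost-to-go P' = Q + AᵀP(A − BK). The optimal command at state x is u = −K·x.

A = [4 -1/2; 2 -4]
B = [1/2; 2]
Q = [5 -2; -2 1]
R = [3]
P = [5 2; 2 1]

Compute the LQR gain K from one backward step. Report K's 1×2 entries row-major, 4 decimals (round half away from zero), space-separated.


2.6122 -1.2449

BᵀP = [6.5000 3.0000]
S = R + BᵀPB = [3] + [9.2500] = [12.2500]
BᵀPA = [32.0000 -15.2500]
K = S⁻¹·BᵀPA = [2.6122 -1.2449]
A−BK = [2.6939 0.1224; -3.2245 -1.5102]
AᵀP(A−BK) = [32.4082 -12.1633; -12.1633 6.2653]
P' = Q + AᵀP(A−BK) = [37.4082 -14.1633; -14.1633 7.2653]
tr(P') = 44.6735


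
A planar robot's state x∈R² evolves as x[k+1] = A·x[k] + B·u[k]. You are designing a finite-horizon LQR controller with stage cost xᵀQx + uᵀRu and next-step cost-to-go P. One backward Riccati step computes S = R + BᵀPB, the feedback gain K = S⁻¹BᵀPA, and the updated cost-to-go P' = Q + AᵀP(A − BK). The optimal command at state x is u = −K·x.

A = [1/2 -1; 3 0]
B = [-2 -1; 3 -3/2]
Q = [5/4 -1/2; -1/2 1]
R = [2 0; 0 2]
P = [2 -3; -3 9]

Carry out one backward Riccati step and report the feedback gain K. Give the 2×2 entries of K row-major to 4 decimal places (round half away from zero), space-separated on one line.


0.5070 0.1770 -0.7701 0.2597

BᵀP = [-13.0000 33.0000; 2.5000 -10.5000]
S = R + BᵀPB = [2 0; 0 2] + [125.0000 -36.5000; -36.5000 13.2500] = [127.0000 -36.5000; -36.5000 15.2500]
BᵀPA = [92.5000 13.0000; -30.2500 -2.5000]
K = S⁻¹·BᵀPA = [0.5070 0.1770; -0.7701 0.2597]
A−BK = [0.7440 -0.3863; 0.3238 -0.1414]
AᵀP(A−BK) = [2.3054 -0.5165; -0.5165 0.3482]
P' = Q + AᵀP(A−BK) = [3.5554 -1.0165; -1.0165 1.3482]
tr(P') = 4.9036


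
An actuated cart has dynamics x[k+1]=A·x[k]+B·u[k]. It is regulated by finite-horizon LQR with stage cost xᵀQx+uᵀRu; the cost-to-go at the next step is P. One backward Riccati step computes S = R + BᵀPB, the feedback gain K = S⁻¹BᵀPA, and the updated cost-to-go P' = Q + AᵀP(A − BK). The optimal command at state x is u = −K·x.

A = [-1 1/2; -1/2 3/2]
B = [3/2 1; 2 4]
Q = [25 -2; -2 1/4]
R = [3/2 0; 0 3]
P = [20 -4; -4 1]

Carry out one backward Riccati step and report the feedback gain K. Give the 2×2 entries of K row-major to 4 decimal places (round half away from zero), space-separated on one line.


BᵀP = [22.0000 -4.0000; 4.0000 0.0000]
S = R + BᵀPB = [3/2 0; 0 3] + [25.0000 6.0000; 6.0000 4.0000] = [26.5000 6.0000; 6.0000 7.0000]
BᵀPA = [-20.0000 5.0000; -4.0000 2.0000]
K = S⁻¹·BᵀPA = [-0.7759 0.1538; 0.0936 0.1538]
A−BK = [0.0702 0.1154; 0.6773 0.5769]
AᵀP(A−BK) = [1.1062 -0.0577; -0.0577 0.1731]
P' = Q + AᵀP(A−BK) = [26.1062 -2.0577; -2.0577 0.4231]
tr(P') = 26.5293

-0.7759 0.1538 0.0936 0.1538


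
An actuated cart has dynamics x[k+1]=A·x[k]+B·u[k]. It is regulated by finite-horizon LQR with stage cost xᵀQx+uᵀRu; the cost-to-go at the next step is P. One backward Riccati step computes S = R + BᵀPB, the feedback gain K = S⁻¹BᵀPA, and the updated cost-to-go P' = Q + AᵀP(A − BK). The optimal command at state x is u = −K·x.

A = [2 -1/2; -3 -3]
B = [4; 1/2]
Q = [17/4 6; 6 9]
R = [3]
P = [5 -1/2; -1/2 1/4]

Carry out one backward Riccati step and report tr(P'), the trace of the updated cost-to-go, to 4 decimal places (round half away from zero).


18.1575

BᵀP = [19.7500 -1.8750]
S = R + BᵀPB = [3] + [78.0625] = [81.0625]
BᵀPA = [45.1250 -4.2500]
K = S⁻¹·BᵀPA = [0.5567 -0.0524]
A−BK = [-0.2267 -0.2903; -3.2783 -2.9738]
AᵀP(A−BK) = [3.1303 1.8658; 1.8658 1.7772]
P' = Q + AᵀP(A−BK) = [7.3803 7.8658; 7.8658 10.7772]
tr(P') = 18.1575


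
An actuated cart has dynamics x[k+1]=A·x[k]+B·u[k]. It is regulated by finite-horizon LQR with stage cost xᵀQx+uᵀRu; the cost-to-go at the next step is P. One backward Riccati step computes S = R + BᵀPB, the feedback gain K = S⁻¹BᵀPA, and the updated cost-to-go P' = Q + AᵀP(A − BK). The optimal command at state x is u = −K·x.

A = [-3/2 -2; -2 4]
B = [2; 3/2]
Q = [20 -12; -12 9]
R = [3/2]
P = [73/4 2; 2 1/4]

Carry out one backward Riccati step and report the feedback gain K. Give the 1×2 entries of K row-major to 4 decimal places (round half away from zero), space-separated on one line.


BᵀP = [39.5000 4.3750]
S = R + BᵀPB = [3/2] + [85.5625] = [87.0625]
BᵀPA = [-68.0000 -61.5000]
K = S⁻¹·BᵀPA = [-0.7810 -0.7064]
A−BK = [0.0621 -0.5872; -0.8284 5.0596]
AᵀP(A−BK) = [0.9512 0.7155; 0.7155 1.5571]
P' = Q + AᵀP(A−BK) = [20.9512 -11.2845; -11.2845 10.5571]
tr(P') = 31.5083

-0.7810 -0.7064
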